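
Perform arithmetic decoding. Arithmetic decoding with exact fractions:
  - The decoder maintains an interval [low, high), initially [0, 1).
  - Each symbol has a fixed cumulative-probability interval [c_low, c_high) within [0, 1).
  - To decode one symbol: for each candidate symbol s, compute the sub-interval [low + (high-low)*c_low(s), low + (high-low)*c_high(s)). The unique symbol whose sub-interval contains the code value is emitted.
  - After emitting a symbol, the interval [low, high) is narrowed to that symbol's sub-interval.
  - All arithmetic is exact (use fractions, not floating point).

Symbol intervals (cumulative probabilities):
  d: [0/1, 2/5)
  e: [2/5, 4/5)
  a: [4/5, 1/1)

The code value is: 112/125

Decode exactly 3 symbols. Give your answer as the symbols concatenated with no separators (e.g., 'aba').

Answer: aed

Derivation:
Step 1: interval [0/1, 1/1), width = 1/1 - 0/1 = 1/1
  'd': [0/1 + 1/1*0/1, 0/1 + 1/1*2/5) = [0/1, 2/5)
  'e': [0/1 + 1/1*2/5, 0/1 + 1/1*4/5) = [2/5, 4/5)
  'a': [0/1 + 1/1*4/5, 0/1 + 1/1*1/1) = [4/5, 1/1) <- contains code 112/125
  emit 'a', narrow to [4/5, 1/1)
Step 2: interval [4/5, 1/1), width = 1/1 - 4/5 = 1/5
  'd': [4/5 + 1/5*0/1, 4/5 + 1/5*2/5) = [4/5, 22/25)
  'e': [4/5 + 1/5*2/5, 4/5 + 1/5*4/5) = [22/25, 24/25) <- contains code 112/125
  'a': [4/5 + 1/5*4/5, 4/5 + 1/5*1/1) = [24/25, 1/1)
  emit 'e', narrow to [22/25, 24/25)
Step 3: interval [22/25, 24/25), width = 24/25 - 22/25 = 2/25
  'd': [22/25 + 2/25*0/1, 22/25 + 2/25*2/5) = [22/25, 114/125) <- contains code 112/125
  'e': [22/25 + 2/25*2/5, 22/25 + 2/25*4/5) = [114/125, 118/125)
  'a': [22/25 + 2/25*4/5, 22/25 + 2/25*1/1) = [118/125, 24/25)
  emit 'd', narrow to [22/25, 114/125)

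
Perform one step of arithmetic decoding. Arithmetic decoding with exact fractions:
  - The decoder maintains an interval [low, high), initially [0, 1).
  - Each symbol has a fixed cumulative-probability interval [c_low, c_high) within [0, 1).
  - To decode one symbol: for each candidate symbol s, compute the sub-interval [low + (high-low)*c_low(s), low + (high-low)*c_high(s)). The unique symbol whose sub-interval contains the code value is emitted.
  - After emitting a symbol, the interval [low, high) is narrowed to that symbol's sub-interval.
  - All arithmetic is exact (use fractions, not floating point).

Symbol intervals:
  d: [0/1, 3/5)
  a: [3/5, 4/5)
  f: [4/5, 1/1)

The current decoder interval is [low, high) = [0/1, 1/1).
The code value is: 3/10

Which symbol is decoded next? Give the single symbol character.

Interval width = high − low = 1/1 − 0/1 = 1/1
Scaled code = (code − low) / width = (3/10 − 0/1) / 1/1 = 3/10
  d: [0/1, 3/5) ← scaled code falls here ✓
  a: [3/5, 4/5) 
  f: [4/5, 1/1) 

Answer: d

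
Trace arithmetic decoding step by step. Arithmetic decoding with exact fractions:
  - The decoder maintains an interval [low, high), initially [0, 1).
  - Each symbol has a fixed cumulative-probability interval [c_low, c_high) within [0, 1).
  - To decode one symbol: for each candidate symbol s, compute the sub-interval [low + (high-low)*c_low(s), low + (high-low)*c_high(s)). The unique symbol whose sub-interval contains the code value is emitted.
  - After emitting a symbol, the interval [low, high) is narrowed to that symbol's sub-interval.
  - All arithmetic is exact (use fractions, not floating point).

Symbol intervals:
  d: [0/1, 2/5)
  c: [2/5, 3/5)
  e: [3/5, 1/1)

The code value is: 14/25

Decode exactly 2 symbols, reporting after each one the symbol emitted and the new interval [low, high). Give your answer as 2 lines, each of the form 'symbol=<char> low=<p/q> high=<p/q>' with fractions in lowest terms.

Step 1: interval [0/1, 1/1), width = 1/1 - 0/1 = 1/1
  'd': [0/1 + 1/1*0/1, 0/1 + 1/1*2/5) = [0/1, 2/5)
  'c': [0/1 + 1/1*2/5, 0/1 + 1/1*3/5) = [2/5, 3/5) <- contains code 14/25
  'e': [0/1 + 1/1*3/5, 0/1 + 1/1*1/1) = [3/5, 1/1)
  emit 'c', narrow to [2/5, 3/5)
Step 2: interval [2/5, 3/5), width = 3/5 - 2/5 = 1/5
  'd': [2/5 + 1/5*0/1, 2/5 + 1/5*2/5) = [2/5, 12/25)
  'c': [2/5 + 1/5*2/5, 2/5 + 1/5*3/5) = [12/25, 13/25)
  'e': [2/5 + 1/5*3/5, 2/5 + 1/5*1/1) = [13/25, 3/5) <- contains code 14/25
  emit 'e', narrow to [13/25, 3/5)

Answer: symbol=c low=2/5 high=3/5
symbol=e low=13/25 high=3/5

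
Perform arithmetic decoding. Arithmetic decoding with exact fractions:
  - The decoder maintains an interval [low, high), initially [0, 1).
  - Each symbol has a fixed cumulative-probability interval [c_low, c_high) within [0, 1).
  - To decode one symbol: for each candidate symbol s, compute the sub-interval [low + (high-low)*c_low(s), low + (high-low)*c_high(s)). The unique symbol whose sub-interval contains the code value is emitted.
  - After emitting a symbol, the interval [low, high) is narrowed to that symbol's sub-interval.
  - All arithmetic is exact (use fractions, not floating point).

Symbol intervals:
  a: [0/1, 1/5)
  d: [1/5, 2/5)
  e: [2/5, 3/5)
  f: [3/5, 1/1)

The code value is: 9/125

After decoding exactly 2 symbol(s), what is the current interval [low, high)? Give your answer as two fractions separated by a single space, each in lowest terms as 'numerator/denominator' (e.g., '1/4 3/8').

Answer: 1/25 2/25

Derivation:
Step 1: interval [0/1, 1/1), width = 1/1 - 0/1 = 1/1
  'a': [0/1 + 1/1*0/1, 0/1 + 1/1*1/5) = [0/1, 1/5) <- contains code 9/125
  'd': [0/1 + 1/1*1/5, 0/1 + 1/1*2/5) = [1/5, 2/5)
  'e': [0/1 + 1/1*2/5, 0/1 + 1/1*3/5) = [2/5, 3/5)
  'f': [0/1 + 1/1*3/5, 0/1 + 1/1*1/1) = [3/5, 1/1)
  emit 'a', narrow to [0/1, 1/5)
Step 2: interval [0/1, 1/5), width = 1/5 - 0/1 = 1/5
  'a': [0/1 + 1/5*0/1, 0/1 + 1/5*1/5) = [0/1, 1/25)
  'd': [0/1 + 1/5*1/5, 0/1 + 1/5*2/5) = [1/25, 2/25) <- contains code 9/125
  'e': [0/1 + 1/5*2/5, 0/1 + 1/5*3/5) = [2/25, 3/25)
  'f': [0/1 + 1/5*3/5, 0/1 + 1/5*1/1) = [3/25, 1/5)
  emit 'd', narrow to [1/25, 2/25)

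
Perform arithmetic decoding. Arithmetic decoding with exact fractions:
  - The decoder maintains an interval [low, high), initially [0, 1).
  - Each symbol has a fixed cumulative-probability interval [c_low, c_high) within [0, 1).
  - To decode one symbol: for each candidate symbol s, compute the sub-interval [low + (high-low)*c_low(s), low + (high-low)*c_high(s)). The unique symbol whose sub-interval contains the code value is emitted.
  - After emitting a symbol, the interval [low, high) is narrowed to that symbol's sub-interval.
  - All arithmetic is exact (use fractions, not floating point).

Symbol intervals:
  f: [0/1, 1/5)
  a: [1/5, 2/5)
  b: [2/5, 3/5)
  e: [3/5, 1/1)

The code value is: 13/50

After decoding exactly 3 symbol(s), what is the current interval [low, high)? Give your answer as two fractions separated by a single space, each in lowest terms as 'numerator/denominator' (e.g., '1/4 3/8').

Answer: 32/125 33/125

Derivation:
Step 1: interval [0/1, 1/1), width = 1/1 - 0/1 = 1/1
  'f': [0/1 + 1/1*0/1, 0/1 + 1/1*1/5) = [0/1, 1/5)
  'a': [0/1 + 1/1*1/5, 0/1 + 1/1*2/5) = [1/5, 2/5) <- contains code 13/50
  'b': [0/1 + 1/1*2/5, 0/1 + 1/1*3/5) = [2/5, 3/5)
  'e': [0/1 + 1/1*3/5, 0/1 + 1/1*1/1) = [3/5, 1/1)
  emit 'a', narrow to [1/5, 2/5)
Step 2: interval [1/5, 2/5), width = 2/5 - 1/5 = 1/5
  'f': [1/5 + 1/5*0/1, 1/5 + 1/5*1/5) = [1/5, 6/25)
  'a': [1/5 + 1/5*1/5, 1/5 + 1/5*2/5) = [6/25, 7/25) <- contains code 13/50
  'b': [1/5 + 1/5*2/5, 1/5 + 1/5*3/5) = [7/25, 8/25)
  'e': [1/5 + 1/5*3/5, 1/5 + 1/5*1/1) = [8/25, 2/5)
  emit 'a', narrow to [6/25, 7/25)
Step 3: interval [6/25, 7/25), width = 7/25 - 6/25 = 1/25
  'f': [6/25 + 1/25*0/1, 6/25 + 1/25*1/5) = [6/25, 31/125)
  'a': [6/25 + 1/25*1/5, 6/25 + 1/25*2/5) = [31/125, 32/125)
  'b': [6/25 + 1/25*2/5, 6/25 + 1/25*3/5) = [32/125, 33/125) <- contains code 13/50
  'e': [6/25 + 1/25*3/5, 6/25 + 1/25*1/1) = [33/125, 7/25)
  emit 'b', narrow to [32/125, 33/125)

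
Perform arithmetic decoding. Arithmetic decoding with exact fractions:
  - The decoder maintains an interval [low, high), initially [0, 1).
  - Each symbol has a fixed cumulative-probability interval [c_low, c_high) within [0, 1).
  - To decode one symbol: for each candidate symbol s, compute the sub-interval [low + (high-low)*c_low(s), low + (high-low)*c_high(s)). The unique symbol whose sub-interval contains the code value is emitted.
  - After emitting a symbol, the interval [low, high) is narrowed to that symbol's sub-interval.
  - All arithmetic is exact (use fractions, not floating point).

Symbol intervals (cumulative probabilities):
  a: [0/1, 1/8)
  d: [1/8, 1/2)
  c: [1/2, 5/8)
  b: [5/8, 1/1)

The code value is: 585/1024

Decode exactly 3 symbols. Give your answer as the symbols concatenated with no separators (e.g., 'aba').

Answer: ccc

Derivation:
Step 1: interval [0/1, 1/1), width = 1/1 - 0/1 = 1/1
  'a': [0/1 + 1/1*0/1, 0/1 + 1/1*1/8) = [0/1, 1/8)
  'd': [0/1 + 1/1*1/8, 0/1 + 1/1*1/2) = [1/8, 1/2)
  'c': [0/1 + 1/1*1/2, 0/1 + 1/1*5/8) = [1/2, 5/8) <- contains code 585/1024
  'b': [0/1 + 1/1*5/8, 0/1 + 1/1*1/1) = [5/8, 1/1)
  emit 'c', narrow to [1/2, 5/8)
Step 2: interval [1/2, 5/8), width = 5/8 - 1/2 = 1/8
  'a': [1/2 + 1/8*0/1, 1/2 + 1/8*1/8) = [1/2, 33/64)
  'd': [1/2 + 1/8*1/8, 1/2 + 1/8*1/2) = [33/64, 9/16)
  'c': [1/2 + 1/8*1/2, 1/2 + 1/8*5/8) = [9/16, 37/64) <- contains code 585/1024
  'b': [1/2 + 1/8*5/8, 1/2 + 1/8*1/1) = [37/64, 5/8)
  emit 'c', narrow to [9/16, 37/64)
Step 3: interval [9/16, 37/64), width = 37/64 - 9/16 = 1/64
  'a': [9/16 + 1/64*0/1, 9/16 + 1/64*1/8) = [9/16, 289/512)
  'd': [9/16 + 1/64*1/8, 9/16 + 1/64*1/2) = [289/512, 73/128)
  'c': [9/16 + 1/64*1/2, 9/16 + 1/64*5/8) = [73/128, 293/512) <- contains code 585/1024
  'b': [9/16 + 1/64*5/8, 9/16 + 1/64*1/1) = [293/512, 37/64)
  emit 'c', narrow to [73/128, 293/512)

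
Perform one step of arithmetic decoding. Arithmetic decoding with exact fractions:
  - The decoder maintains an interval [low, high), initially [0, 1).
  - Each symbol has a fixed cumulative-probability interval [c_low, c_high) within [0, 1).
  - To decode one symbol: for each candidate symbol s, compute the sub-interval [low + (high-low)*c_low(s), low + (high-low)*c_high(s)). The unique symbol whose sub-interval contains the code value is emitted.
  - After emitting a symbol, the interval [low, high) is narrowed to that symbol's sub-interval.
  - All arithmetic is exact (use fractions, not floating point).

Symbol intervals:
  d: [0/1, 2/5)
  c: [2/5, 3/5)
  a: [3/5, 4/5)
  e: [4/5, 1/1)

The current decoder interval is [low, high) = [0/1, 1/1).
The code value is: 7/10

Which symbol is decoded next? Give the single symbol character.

Answer: a

Derivation:
Interval width = high − low = 1/1 − 0/1 = 1/1
Scaled code = (code − low) / width = (7/10 − 0/1) / 1/1 = 7/10
  d: [0/1, 2/5) 
  c: [2/5, 3/5) 
  a: [3/5, 4/5) ← scaled code falls here ✓
  e: [4/5, 1/1) 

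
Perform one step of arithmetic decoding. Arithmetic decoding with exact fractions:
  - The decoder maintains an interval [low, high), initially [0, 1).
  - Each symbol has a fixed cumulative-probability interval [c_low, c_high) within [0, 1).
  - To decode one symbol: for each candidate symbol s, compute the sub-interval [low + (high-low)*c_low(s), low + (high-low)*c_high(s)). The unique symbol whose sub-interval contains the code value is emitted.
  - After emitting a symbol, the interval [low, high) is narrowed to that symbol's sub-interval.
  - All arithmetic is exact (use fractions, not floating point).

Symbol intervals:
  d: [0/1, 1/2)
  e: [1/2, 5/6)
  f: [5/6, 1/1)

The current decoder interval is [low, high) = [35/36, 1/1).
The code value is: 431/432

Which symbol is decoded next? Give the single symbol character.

Interval width = high − low = 1/1 − 35/36 = 1/36
Scaled code = (code − low) / width = (431/432 − 35/36) / 1/36 = 11/12
  d: [0/1, 1/2) 
  e: [1/2, 5/6) 
  f: [5/6, 1/1) ← scaled code falls here ✓

Answer: f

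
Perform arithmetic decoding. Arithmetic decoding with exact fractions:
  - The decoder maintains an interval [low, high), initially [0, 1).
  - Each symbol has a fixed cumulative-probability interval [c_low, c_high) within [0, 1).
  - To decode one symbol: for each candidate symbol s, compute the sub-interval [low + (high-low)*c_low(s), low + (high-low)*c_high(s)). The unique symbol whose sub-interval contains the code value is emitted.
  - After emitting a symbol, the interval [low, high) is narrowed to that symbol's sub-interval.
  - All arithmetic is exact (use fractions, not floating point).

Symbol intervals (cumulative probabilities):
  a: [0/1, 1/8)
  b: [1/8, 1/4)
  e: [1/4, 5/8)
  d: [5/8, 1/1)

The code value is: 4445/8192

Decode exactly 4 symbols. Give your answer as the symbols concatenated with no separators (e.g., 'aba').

Answer: edee

Derivation:
Step 1: interval [0/1, 1/1), width = 1/1 - 0/1 = 1/1
  'a': [0/1 + 1/1*0/1, 0/1 + 1/1*1/8) = [0/1, 1/8)
  'b': [0/1 + 1/1*1/8, 0/1 + 1/1*1/4) = [1/8, 1/4)
  'e': [0/1 + 1/1*1/4, 0/1 + 1/1*5/8) = [1/4, 5/8) <- contains code 4445/8192
  'd': [0/1 + 1/1*5/8, 0/1 + 1/1*1/1) = [5/8, 1/1)
  emit 'e', narrow to [1/4, 5/8)
Step 2: interval [1/4, 5/8), width = 5/8 - 1/4 = 3/8
  'a': [1/4 + 3/8*0/1, 1/4 + 3/8*1/8) = [1/4, 19/64)
  'b': [1/4 + 3/8*1/8, 1/4 + 3/8*1/4) = [19/64, 11/32)
  'e': [1/4 + 3/8*1/4, 1/4 + 3/8*5/8) = [11/32, 31/64)
  'd': [1/4 + 3/8*5/8, 1/4 + 3/8*1/1) = [31/64, 5/8) <- contains code 4445/8192
  emit 'd', narrow to [31/64, 5/8)
Step 3: interval [31/64, 5/8), width = 5/8 - 31/64 = 9/64
  'a': [31/64 + 9/64*0/1, 31/64 + 9/64*1/8) = [31/64, 257/512)
  'b': [31/64 + 9/64*1/8, 31/64 + 9/64*1/4) = [257/512, 133/256)
  'e': [31/64 + 9/64*1/4, 31/64 + 9/64*5/8) = [133/256, 293/512) <- contains code 4445/8192
  'd': [31/64 + 9/64*5/8, 31/64 + 9/64*1/1) = [293/512, 5/8)
  emit 'e', narrow to [133/256, 293/512)
Step 4: interval [133/256, 293/512), width = 293/512 - 133/256 = 27/512
  'a': [133/256 + 27/512*0/1, 133/256 + 27/512*1/8) = [133/256, 2155/4096)
  'b': [133/256 + 27/512*1/8, 133/256 + 27/512*1/4) = [2155/4096, 1091/2048)
  'e': [133/256 + 27/512*1/4, 133/256 + 27/512*5/8) = [1091/2048, 2263/4096) <- contains code 4445/8192
  'd': [133/256 + 27/512*5/8, 133/256 + 27/512*1/1) = [2263/4096, 293/512)
  emit 'e', narrow to [1091/2048, 2263/4096)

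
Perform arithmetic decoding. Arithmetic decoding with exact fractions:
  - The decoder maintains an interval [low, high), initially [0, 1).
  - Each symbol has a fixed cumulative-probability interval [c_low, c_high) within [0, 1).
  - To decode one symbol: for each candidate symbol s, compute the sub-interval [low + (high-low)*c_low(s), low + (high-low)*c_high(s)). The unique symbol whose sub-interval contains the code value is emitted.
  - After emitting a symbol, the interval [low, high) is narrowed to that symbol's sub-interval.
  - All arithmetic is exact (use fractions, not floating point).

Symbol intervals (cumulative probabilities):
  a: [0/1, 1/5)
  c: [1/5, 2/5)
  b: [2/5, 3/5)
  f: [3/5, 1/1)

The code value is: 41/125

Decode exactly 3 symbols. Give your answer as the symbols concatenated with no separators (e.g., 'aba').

Step 1: interval [0/1, 1/1), width = 1/1 - 0/1 = 1/1
  'a': [0/1 + 1/1*0/1, 0/1 + 1/1*1/5) = [0/1, 1/5)
  'c': [0/1 + 1/1*1/5, 0/1 + 1/1*2/5) = [1/5, 2/5) <- contains code 41/125
  'b': [0/1 + 1/1*2/5, 0/1 + 1/1*3/5) = [2/5, 3/5)
  'f': [0/1 + 1/1*3/5, 0/1 + 1/1*1/1) = [3/5, 1/1)
  emit 'c', narrow to [1/5, 2/5)
Step 2: interval [1/5, 2/5), width = 2/5 - 1/5 = 1/5
  'a': [1/5 + 1/5*0/1, 1/5 + 1/5*1/5) = [1/5, 6/25)
  'c': [1/5 + 1/5*1/5, 1/5 + 1/5*2/5) = [6/25, 7/25)
  'b': [1/5 + 1/5*2/5, 1/5 + 1/5*3/5) = [7/25, 8/25)
  'f': [1/5 + 1/5*3/5, 1/5 + 1/5*1/1) = [8/25, 2/5) <- contains code 41/125
  emit 'f', narrow to [8/25, 2/5)
Step 3: interval [8/25, 2/5), width = 2/5 - 8/25 = 2/25
  'a': [8/25 + 2/25*0/1, 8/25 + 2/25*1/5) = [8/25, 42/125) <- contains code 41/125
  'c': [8/25 + 2/25*1/5, 8/25 + 2/25*2/5) = [42/125, 44/125)
  'b': [8/25 + 2/25*2/5, 8/25 + 2/25*3/5) = [44/125, 46/125)
  'f': [8/25 + 2/25*3/5, 8/25 + 2/25*1/1) = [46/125, 2/5)
  emit 'a', narrow to [8/25, 42/125)

Answer: cfa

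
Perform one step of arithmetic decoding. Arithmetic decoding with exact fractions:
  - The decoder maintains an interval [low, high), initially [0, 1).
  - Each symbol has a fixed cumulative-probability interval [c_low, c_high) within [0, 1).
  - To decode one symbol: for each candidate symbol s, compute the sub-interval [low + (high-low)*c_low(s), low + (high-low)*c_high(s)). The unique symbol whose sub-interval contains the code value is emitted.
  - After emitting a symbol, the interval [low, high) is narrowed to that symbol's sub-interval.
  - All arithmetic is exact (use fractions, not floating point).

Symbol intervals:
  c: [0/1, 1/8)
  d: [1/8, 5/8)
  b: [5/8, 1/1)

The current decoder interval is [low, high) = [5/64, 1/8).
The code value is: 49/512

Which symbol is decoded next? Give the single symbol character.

Answer: d

Derivation:
Interval width = high − low = 1/8 − 5/64 = 3/64
Scaled code = (code − low) / width = (49/512 − 5/64) / 3/64 = 3/8
  c: [0/1, 1/8) 
  d: [1/8, 5/8) ← scaled code falls here ✓
  b: [5/8, 1/1) 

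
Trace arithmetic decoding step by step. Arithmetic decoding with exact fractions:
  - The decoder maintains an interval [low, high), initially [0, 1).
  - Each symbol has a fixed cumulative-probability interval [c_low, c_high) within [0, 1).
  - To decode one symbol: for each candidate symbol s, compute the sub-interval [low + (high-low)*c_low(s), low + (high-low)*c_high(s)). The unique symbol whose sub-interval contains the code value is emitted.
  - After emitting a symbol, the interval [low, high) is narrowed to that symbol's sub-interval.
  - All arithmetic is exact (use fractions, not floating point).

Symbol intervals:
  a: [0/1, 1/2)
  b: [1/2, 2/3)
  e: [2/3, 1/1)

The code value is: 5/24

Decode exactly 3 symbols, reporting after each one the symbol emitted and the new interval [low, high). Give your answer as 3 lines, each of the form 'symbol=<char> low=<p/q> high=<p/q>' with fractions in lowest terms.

Answer: symbol=a low=0/1 high=1/2
symbol=a low=0/1 high=1/4
symbol=e low=1/6 high=1/4

Derivation:
Step 1: interval [0/1, 1/1), width = 1/1 - 0/1 = 1/1
  'a': [0/1 + 1/1*0/1, 0/1 + 1/1*1/2) = [0/1, 1/2) <- contains code 5/24
  'b': [0/1 + 1/1*1/2, 0/1 + 1/1*2/3) = [1/2, 2/3)
  'e': [0/1 + 1/1*2/3, 0/1 + 1/1*1/1) = [2/3, 1/1)
  emit 'a', narrow to [0/1, 1/2)
Step 2: interval [0/1, 1/2), width = 1/2 - 0/1 = 1/2
  'a': [0/1 + 1/2*0/1, 0/1 + 1/2*1/2) = [0/1, 1/4) <- contains code 5/24
  'b': [0/1 + 1/2*1/2, 0/1 + 1/2*2/3) = [1/4, 1/3)
  'e': [0/1 + 1/2*2/3, 0/1 + 1/2*1/1) = [1/3, 1/2)
  emit 'a', narrow to [0/1, 1/4)
Step 3: interval [0/1, 1/4), width = 1/4 - 0/1 = 1/4
  'a': [0/1 + 1/4*0/1, 0/1 + 1/4*1/2) = [0/1, 1/8)
  'b': [0/1 + 1/4*1/2, 0/1 + 1/4*2/3) = [1/8, 1/6)
  'e': [0/1 + 1/4*2/3, 0/1 + 1/4*1/1) = [1/6, 1/4) <- contains code 5/24
  emit 'e', narrow to [1/6, 1/4)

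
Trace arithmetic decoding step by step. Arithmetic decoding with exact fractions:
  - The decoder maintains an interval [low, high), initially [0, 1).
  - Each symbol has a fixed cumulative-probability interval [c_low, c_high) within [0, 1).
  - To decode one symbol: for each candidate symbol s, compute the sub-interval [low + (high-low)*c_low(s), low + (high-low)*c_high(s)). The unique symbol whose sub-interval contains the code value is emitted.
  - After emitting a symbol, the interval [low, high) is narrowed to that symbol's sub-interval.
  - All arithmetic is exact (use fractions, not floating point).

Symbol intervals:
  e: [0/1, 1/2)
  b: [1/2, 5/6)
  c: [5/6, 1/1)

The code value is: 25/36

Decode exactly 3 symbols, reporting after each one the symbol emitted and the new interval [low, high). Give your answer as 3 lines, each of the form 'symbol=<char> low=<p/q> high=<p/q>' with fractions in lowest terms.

Answer: symbol=b low=1/2 high=5/6
symbol=b low=2/3 high=7/9
symbol=e low=2/3 high=13/18

Derivation:
Step 1: interval [0/1, 1/1), width = 1/1 - 0/1 = 1/1
  'e': [0/1 + 1/1*0/1, 0/1 + 1/1*1/2) = [0/1, 1/2)
  'b': [0/1 + 1/1*1/2, 0/1 + 1/1*5/6) = [1/2, 5/6) <- contains code 25/36
  'c': [0/1 + 1/1*5/6, 0/1 + 1/1*1/1) = [5/6, 1/1)
  emit 'b', narrow to [1/2, 5/6)
Step 2: interval [1/2, 5/6), width = 5/6 - 1/2 = 1/3
  'e': [1/2 + 1/3*0/1, 1/2 + 1/3*1/2) = [1/2, 2/3)
  'b': [1/2 + 1/3*1/2, 1/2 + 1/3*5/6) = [2/3, 7/9) <- contains code 25/36
  'c': [1/2 + 1/3*5/6, 1/2 + 1/3*1/1) = [7/9, 5/6)
  emit 'b', narrow to [2/3, 7/9)
Step 3: interval [2/3, 7/9), width = 7/9 - 2/3 = 1/9
  'e': [2/3 + 1/9*0/1, 2/3 + 1/9*1/2) = [2/3, 13/18) <- contains code 25/36
  'b': [2/3 + 1/9*1/2, 2/3 + 1/9*5/6) = [13/18, 41/54)
  'c': [2/3 + 1/9*5/6, 2/3 + 1/9*1/1) = [41/54, 7/9)
  emit 'e', narrow to [2/3, 13/18)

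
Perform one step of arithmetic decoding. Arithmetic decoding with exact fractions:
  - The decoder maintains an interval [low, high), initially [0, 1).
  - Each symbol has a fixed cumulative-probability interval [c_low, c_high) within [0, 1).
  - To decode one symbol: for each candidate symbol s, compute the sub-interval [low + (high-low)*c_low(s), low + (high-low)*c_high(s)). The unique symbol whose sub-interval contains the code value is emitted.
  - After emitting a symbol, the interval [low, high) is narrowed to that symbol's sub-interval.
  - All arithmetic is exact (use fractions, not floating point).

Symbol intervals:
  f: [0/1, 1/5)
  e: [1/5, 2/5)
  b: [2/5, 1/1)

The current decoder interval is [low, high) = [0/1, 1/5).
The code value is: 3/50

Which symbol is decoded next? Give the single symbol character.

Answer: e

Derivation:
Interval width = high − low = 1/5 − 0/1 = 1/5
Scaled code = (code − low) / width = (3/50 − 0/1) / 1/5 = 3/10
  f: [0/1, 1/5) 
  e: [1/5, 2/5) ← scaled code falls here ✓
  b: [2/5, 1/1) 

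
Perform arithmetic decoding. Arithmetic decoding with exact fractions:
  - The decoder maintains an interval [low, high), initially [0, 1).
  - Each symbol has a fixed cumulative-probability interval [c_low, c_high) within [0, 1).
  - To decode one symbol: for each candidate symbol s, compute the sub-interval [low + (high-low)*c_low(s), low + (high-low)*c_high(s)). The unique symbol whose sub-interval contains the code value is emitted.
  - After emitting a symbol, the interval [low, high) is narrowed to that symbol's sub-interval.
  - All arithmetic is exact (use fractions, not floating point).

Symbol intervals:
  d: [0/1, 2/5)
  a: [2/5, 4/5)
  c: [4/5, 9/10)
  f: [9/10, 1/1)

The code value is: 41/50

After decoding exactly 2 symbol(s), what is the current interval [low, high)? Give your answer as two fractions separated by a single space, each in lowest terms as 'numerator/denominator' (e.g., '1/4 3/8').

Step 1: interval [0/1, 1/1), width = 1/1 - 0/1 = 1/1
  'd': [0/1 + 1/1*0/1, 0/1 + 1/1*2/5) = [0/1, 2/5)
  'a': [0/1 + 1/1*2/5, 0/1 + 1/1*4/5) = [2/5, 4/5)
  'c': [0/1 + 1/1*4/5, 0/1 + 1/1*9/10) = [4/5, 9/10) <- contains code 41/50
  'f': [0/1 + 1/1*9/10, 0/1 + 1/1*1/1) = [9/10, 1/1)
  emit 'c', narrow to [4/5, 9/10)
Step 2: interval [4/5, 9/10), width = 9/10 - 4/5 = 1/10
  'd': [4/5 + 1/10*0/1, 4/5 + 1/10*2/5) = [4/5, 21/25) <- contains code 41/50
  'a': [4/5 + 1/10*2/5, 4/5 + 1/10*4/5) = [21/25, 22/25)
  'c': [4/5 + 1/10*4/5, 4/5 + 1/10*9/10) = [22/25, 89/100)
  'f': [4/5 + 1/10*9/10, 4/5 + 1/10*1/1) = [89/100, 9/10)
  emit 'd', narrow to [4/5, 21/25)

Answer: 4/5 21/25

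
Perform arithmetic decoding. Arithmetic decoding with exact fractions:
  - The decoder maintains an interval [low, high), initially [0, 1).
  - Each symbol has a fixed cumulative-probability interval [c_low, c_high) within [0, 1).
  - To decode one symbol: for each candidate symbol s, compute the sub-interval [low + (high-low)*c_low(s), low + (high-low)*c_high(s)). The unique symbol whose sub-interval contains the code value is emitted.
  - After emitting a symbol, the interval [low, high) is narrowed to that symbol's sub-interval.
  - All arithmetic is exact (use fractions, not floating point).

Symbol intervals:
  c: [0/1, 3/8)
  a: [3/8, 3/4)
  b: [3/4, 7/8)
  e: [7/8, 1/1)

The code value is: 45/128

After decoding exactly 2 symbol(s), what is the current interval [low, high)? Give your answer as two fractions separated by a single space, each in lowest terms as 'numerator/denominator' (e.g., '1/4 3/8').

Answer: 21/64 3/8

Derivation:
Step 1: interval [0/1, 1/1), width = 1/1 - 0/1 = 1/1
  'c': [0/1 + 1/1*0/1, 0/1 + 1/1*3/8) = [0/1, 3/8) <- contains code 45/128
  'a': [0/1 + 1/1*3/8, 0/1 + 1/1*3/4) = [3/8, 3/4)
  'b': [0/1 + 1/1*3/4, 0/1 + 1/1*7/8) = [3/4, 7/8)
  'e': [0/1 + 1/1*7/8, 0/1 + 1/1*1/1) = [7/8, 1/1)
  emit 'c', narrow to [0/1, 3/8)
Step 2: interval [0/1, 3/8), width = 3/8 - 0/1 = 3/8
  'c': [0/1 + 3/8*0/1, 0/1 + 3/8*3/8) = [0/1, 9/64)
  'a': [0/1 + 3/8*3/8, 0/1 + 3/8*3/4) = [9/64, 9/32)
  'b': [0/1 + 3/8*3/4, 0/1 + 3/8*7/8) = [9/32, 21/64)
  'e': [0/1 + 3/8*7/8, 0/1 + 3/8*1/1) = [21/64, 3/8) <- contains code 45/128
  emit 'e', narrow to [21/64, 3/8)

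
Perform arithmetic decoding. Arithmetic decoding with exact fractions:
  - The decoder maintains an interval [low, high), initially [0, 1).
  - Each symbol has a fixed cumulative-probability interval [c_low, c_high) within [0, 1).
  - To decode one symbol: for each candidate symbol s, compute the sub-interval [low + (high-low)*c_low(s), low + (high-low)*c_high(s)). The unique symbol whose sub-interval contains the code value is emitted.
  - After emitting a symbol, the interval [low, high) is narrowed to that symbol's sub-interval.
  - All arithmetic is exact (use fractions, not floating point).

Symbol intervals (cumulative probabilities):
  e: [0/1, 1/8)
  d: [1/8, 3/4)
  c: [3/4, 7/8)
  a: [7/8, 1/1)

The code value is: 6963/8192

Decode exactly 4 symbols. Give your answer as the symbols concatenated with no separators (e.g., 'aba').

Answer: ccdd

Derivation:
Step 1: interval [0/1, 1/1), width = 1/1 - 0/1 = 1/1
  'e': [0/1 + 1/1*0/1, 0/1 + 1/1*1/8) = [0/1, 1/8)
  'd': [0/1 + 1/1*1/8, 0/1 + 1/1*3/4) = [1/8, 3/4)
  'c': [0/1 + 1/1*3/4, 0/1 + 1/1*7/8) = [3/4, 7/8) <- contains code 6963/8192
  'a': [0/1 + 1/1*7/8, 0/1 + 1/1*1/1) = [7/8, 1/1)
  emit 'c', narrow to [3/4, 7/8)
Step 2: interval [3/4, 7/8), width = 7/8 - 3/4 = 1/8
  'e': [3/4 + 1/8*0/1, 3/4 + 1/8*1/8) = [3/4, 49/64)
  'd': [3/4 + 1/8*1/8, 3/4 + 1/8*3/4) = [49/64, 27/32)
  'c': [3/4 + 1/8*3/4, 3/4 + 1/8*7/8) = [27/32, 55/64) <- contains code 6963/8192
  'a': [3/4 + 1/8*7/8, 3/4 + 1/8*1/1) = [55/64, 7/8)
  emit 'c', narrow to [27/32, 55/64)
Step 3: interval [27/32, 55/64), width = 55/64 - 27/32 = 1/64
  'e': [27/32 + 1/64*0/1, 27/32 + 1/64*1/8) = [27/32, 433/512)
  'd': [27/32 + 1/64*1/8, 27/32 + 1/64*3/4) = [433/512, 219/256) <- contains code 6963/8192
  'c': [27/32 + 1/64*3/4, 27/32 + 1/64*7/8) = [219/256, 439/512)
  'a': [27/32 + 1/64*7/8, 27/32 + 1/64*1/1) = [439/512, 55/64)
  emit 'd', narrow to [433/512, 219/256)
Step 4: interval [433/512, 219/256), width = 219/256 - 433/512 = 5/512
  'e': [433/512 + 5/512*0/1, 433/512 + 5/512*1/8) = [433/512, 3469/4096)
  'd': [433/512 + 5/512*1/8, 433/512 + 5/512*3/4) = [3469/4096, 1747/2048) <- contains code 6963/8192
  'c': [433/512 + 5/512*3/4, 433/512 + 5/512*7/8) = [1747/2048, 3499/4096)
  'a': [433/512 + 5/512*7/8, 433/512 + 5/512*1/1) = [3499/4096, 219/256)
  emit 'd', narrow to [3469/4096, 1747/2048)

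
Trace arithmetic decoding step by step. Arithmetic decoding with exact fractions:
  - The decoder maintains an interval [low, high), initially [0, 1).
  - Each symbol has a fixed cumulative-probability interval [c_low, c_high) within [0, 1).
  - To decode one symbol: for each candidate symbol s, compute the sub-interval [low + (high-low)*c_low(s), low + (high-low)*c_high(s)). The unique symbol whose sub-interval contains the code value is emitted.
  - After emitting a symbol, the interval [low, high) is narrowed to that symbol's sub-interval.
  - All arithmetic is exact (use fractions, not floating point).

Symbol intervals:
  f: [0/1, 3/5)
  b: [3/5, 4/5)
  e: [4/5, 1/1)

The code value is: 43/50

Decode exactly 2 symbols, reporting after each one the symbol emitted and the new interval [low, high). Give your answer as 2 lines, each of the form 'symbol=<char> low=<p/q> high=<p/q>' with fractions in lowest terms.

Step 1: interval [0/1, 1/1), width = 1/1 - 0/1 = 1/1
  'f': [0/1 + 1/1*0/1, 0/1 + 1/1*3/5) = [0/1, 3/5)
  'b': [0/1 + 1/1*3/5, 0/1 + 1/1*4/5) = [3/5, 4/5)
  'e': [0/1 + 1/1*4/5, 0/1 + 1/1*1/1) = [4/5, 1/1) <- contains code 43/50
  emit 'e', narrow to [4/5, 1/1)
Step 2: interval [4/5, 1/1), width = 1/1 - 4/5 = 1/5
  'f': [4/5 + 1/5*0/1, 4/5 + 1/5*3/5) = [4/5, 23/25) <- contains code 43/50
  'b': [4/5 + 1/5*3/5, 4/5 + 1/5*4/5) = [23/25, 24/25)
  'e': [4/5 + 1/5*4/5, 4/5 + 1/5*1/1) = [24/25, 1/1)
  emit 'f', narrow to [4/5, 23/25)

Answer: symbol=e low=4/5 high=1/1
symbol=f low=4/5 high=23/25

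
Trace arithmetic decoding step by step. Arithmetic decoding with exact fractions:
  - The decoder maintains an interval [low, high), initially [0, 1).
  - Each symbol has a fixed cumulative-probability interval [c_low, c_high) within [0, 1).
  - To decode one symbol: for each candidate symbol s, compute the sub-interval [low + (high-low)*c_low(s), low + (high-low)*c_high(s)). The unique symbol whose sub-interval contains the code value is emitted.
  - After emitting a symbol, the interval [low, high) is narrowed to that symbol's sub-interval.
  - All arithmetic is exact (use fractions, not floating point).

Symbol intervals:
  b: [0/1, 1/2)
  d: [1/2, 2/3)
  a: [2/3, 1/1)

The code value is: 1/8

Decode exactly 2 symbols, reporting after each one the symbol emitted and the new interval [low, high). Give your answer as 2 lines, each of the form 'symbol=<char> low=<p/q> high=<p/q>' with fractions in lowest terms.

Answer: symbol=b low=0/1 high=1/2
symbol=b low=0/1 high=1/4

Derivation:
Step 1: interval [0/1, 1/1), width = 1/1 - 0/1 = 1/1
  'b': [0/1 + 1/1*0/1, 0/1 + 1/1*1/2) = [0/1, 1/2) <- contains code 1/8
  'd': [0/1 + 1/1*1/2, 0/1 + 1/1*2/3) = [1/2, 2/3)
  'a': [0/1 + 1/1*2/3, 0/1 + 1/1*1/1) = [2/3, 1/1)
  emit 'b', narrow to [0/1, 1/2)
Step 2: interval [0/1, 1/2), width = 1/2 - 0/1 = 1/2
  'b': [0/1 + 1/2*0/1, 0/1 + 1/2*1/2) = [0/1, 1/4) <- contains code 1/8
  'd': [0/1 + 1/2*1/2, 0/1 + 1/2*2/3) = [1/4, 1/3)
  'a': [0/1 + 1/2*2/3, 0/1 + 1/2*1/1) = [1/3, 1/2)
  emit 'b', narrow to [0/1, 1/4)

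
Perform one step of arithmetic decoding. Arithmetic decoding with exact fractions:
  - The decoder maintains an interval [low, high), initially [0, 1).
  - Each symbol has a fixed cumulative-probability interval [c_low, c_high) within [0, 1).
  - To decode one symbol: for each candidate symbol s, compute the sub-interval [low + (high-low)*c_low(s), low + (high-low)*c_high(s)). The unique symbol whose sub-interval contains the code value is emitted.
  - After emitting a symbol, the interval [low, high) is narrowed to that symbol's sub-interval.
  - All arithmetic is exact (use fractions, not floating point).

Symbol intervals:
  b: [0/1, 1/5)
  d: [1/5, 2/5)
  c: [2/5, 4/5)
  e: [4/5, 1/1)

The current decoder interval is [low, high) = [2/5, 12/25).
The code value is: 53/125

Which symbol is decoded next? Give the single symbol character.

Interval width = high − low = 12/25 − 2/5 = 2/25
Scaled code = (code − low) / width = (53/125 − 2/5) / 2/25 = 3/10
  b: [0/1, 1/5) 
  d: [1/5, 2/5) ← scaled code falls here ✓
  c: [2/5, 4/5) 
  e: [4/5, 1/1) 

Answer: d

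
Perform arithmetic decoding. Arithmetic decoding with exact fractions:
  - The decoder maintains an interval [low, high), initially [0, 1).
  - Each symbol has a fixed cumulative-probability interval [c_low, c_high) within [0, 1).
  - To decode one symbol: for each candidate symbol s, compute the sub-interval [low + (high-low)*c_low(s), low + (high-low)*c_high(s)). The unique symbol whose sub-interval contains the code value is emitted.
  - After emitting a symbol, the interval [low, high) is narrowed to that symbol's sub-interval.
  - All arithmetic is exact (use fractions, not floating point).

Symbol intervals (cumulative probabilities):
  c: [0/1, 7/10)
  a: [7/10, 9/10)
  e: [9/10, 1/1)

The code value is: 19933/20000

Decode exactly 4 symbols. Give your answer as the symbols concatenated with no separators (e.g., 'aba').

Step 1: interval [0/1, 1/1), width = 1/1 - 0/1 = 1/1
  'c': [0/1 + 1/1*0/1, 0/1 + 1/1*7/10) = [0/1, 7/10)
  'a': [0/1 + 1/1*7/10, 0/1 + 1/1*9/10) = [7/10, 9/10)
  'e': [0/1 + 1/1*9/10, 0/1 + 1/1*1/1) = [9/10, 1/1) <- contains code 19933/20000
  emit 'e', narrow to [9/10, 1/1)
Step 2: interval [9/10, 1/1), width = 1/1 - 9/10 = 1/10
  'c': [9/10 + 1/10*0/1, 9/10 + 1/10*7/10) = [9/10, 97/100)
  'a': [9/10 + 1/10*7/10, 9/10 + 1/10*9/10) = [97/100, 99/100)
  'e': [9/10 + 1/10*9/10, 9/10 + 1/10*1/1) = [99/100, 1/1) <- contains code 19933/20000
  emit 'e', narrow to [99/100, 1/1)
Step 3: interval [99/100, 1/1), width = 1/1 - 99/100 = 1/100
  'c': [99/100 + 1/100*0/1, 99/100 + 1/100*7/10) = [99/100, 997/1000) <- contains code 19933/20000
  'a': [99/100 + 1/100*7/10, 99/100 + 1/100*9/10) = [997/1000, 999/1000)
  'e': [99/100 + 1/100*9/10, 99/100 + 1/100*1/1) = [999/1000, 1/1)
  emit 'c', narrow to [99/100, 997/1000)
Step 4: interval [99/100, 997/1000), width = 997/1000 - 99/100 = 7/1000
  'c': [99/100 + 7/1000*0/1, 99/100 + 7/1000*7/10) = [99/100, 9949/10000)
  'a': [99/100 + 7/1000*7/10, 99/100 + 7/1000*9/10) = [9949/10000, 9963/10000)
  'e': [99/100 + 7/1000*9/10, 99/100 + 7/1000*1/1) = [9963/10000, 997/1000) <- contains code 19933/20000
  emit 'e', narrow to [9963/10000, 997/1000)

Answer: eece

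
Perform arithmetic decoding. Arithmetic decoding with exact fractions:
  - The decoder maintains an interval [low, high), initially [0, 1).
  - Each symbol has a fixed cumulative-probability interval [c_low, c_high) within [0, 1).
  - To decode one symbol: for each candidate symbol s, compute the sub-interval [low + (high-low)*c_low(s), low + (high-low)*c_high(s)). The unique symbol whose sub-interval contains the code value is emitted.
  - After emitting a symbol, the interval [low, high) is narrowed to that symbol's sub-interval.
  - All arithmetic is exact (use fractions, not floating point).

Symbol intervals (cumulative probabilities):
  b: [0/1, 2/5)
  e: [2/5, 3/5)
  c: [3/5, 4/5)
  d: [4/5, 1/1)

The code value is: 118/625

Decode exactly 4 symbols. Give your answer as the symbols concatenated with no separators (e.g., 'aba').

Step 1: interval [0/1, 1/1), width = 1/1 - 0/1 = 1/1
  'b': [0/1 + 1/1*0/1, 0/1 + 1/1*2/5) = [0/1, 2/5) <- contains code 118/625
  'e': [0/1 + 1/1*2/5, 0/1 + 1/1*3/5) = [2/5, 3/5)
  'c': [0/1 + 1/1*3/5, 0/1 + 1/1*4/5) = [3/5, 4/5)
  'd': [0/1 + 1/1*4/5, 0/1 + 1/1*1/1) = [4/5, 1/1)
  emit 'b', narrow to [0/1, 2/5)
Step 2: interval [0/1, 2/5), width = 2/5 - 0/1 = 2/5
  'b': [0/1 + 2/5*0/1, 0/1 + 2/5*2/5) = [0/1, 4/25)
  'e': [0/1 + 2/5*2/5, 0/1 + 2/5*3/5) = [4/25, 6/25) <- contains code 118/625
  'c': [0/1 + 2/5*3/5, 0/1 + 2/5*4/5) = [6/25, 8/25)
  'd': [0/1 + 2/5*4/5, 0/1 + 2/5*1/1) = [8/25, 2/5)
  emit 'e', narrow to [4/25, 6/25)
Step 3: interval [4/25, 6/25), width = 6/25 - 4/25 = 2/25
  'b': [4/25 + 2/25*0/1, 4/25 + 2/25*2/5) = [4/25, 24/125) <- contains code 118/625
  'e': [4/25 + 2/25*2/5, 4/25 + 2/25*3/5) = [24/125, 26/125)
  'c': [4/25 + 2/25*3/5, 4/25 + 2/25*4/5) = [26/125, 28/125)
  'd': [4/25 + 2/25*4/5, 4/25 + 2/25*1/1) = [28/125, 6/25)
  emit 'b', narrow to [4/25, 24/125)
Step 4: interval [4/25, 24/125), width = 24/125 - 4/25 = 4/125
  'b': [4/25 + 4/125*0/1, 4/25 + 4/125*2/5) = [4/25, 108/625)
  'e': [4/25 + 4/125*2/5, 4/25 + 4/125*3/5) = [108/625, 112/625)
  'c': [4/25 + 4/125*3/5, 4/25 + 4/125*4/5) = [112/625, 116/625)
  'd': [4/25 + 4/125*4/5, 4/25 + 4/125*1/1) = [116/625, 24/125) <- contains code 118/625
  emit 'd', narrow to [116/625, 24/125)

Answer: bebd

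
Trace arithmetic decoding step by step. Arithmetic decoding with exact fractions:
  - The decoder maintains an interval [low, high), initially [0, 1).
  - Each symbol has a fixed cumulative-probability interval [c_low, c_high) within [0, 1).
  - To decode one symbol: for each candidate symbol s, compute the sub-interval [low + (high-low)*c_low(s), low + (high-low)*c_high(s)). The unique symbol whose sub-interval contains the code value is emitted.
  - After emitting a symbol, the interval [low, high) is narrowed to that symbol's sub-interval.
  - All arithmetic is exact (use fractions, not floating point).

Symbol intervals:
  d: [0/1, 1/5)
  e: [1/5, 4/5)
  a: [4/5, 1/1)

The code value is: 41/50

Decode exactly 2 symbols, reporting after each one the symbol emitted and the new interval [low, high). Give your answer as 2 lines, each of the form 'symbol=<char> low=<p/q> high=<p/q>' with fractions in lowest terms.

Step 1: interval [0/1, 1/1), width = 1/1 - 0/1 = 1/1
  'd': [0/1 + 1/1*0/1, 0/1 + 1/1*1/5) = [0/1, 1/5)
  'e': [0/1 + 1/1*1/5, 0/1 + 1/1*4/5) = [1/5, 4/5)
  'a': [0/1 + 1/1*4/5, 0/1 + 1/1*1/1) = [4/5, 1/1) <- contains code 41/50
  emit 'a', narrow to [4/5, 1/1)
Step 2: interval [4/5, 1/1), width = 1/1 - 4/5 = 1/5
  'd': [4/5 + 1/5*0/1, 4/5 + 1/5*1/5) = [4/5, 21/25) <- contains code 41/50
  'e': [4/5 + 1/5*1/5, 4/5 + 1/5*4/5) = [21/25, 24/25)
  'a': [4/5 + 1/5*4/5, 4/5 + 1/5*1/1) = [24/25, 1/1)
  emit 'd', narrow to [4/5, 21/25)

Answer: symbol=a low=4/5 high=1/1
symbol=d low=4/5 high=21/25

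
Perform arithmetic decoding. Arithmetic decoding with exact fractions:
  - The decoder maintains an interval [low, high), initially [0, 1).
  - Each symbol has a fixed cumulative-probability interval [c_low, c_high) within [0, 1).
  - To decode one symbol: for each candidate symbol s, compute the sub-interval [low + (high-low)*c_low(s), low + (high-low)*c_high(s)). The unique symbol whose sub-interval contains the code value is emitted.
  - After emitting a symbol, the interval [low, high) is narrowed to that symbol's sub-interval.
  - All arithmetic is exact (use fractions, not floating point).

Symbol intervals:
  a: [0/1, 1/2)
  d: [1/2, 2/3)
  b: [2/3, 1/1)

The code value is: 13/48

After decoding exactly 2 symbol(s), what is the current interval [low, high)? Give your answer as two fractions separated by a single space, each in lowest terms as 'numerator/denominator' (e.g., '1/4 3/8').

Step 1: interval [0/1, 1/1), width = 1/1 - 0/1 = 1/1
  'a': [0/1 + 1/1*0/1, 0/1 + 1/1*1/2) = [0/1, 1/2) <- contains code 13/48
  'd': [0/1 + 1/1*1/2, 0/1 + 1/1*2/3) = [1/2, 2/3)
  'b': [0/1 + 1/1*2/3, 0/1 + 1/1*1/1) = [2/3, 1/1)
  emit 'a', narrow to [0/1, 1/2)
Step 2: interval [0/1, 1/2), width = 1/2 - 0/1 = 1/2
  'a': [0/1 + 1/2*0/1, 0/1 + 1/2*1/2) = [0/1, 1/4)
  'd': [0/1 + 1/2*1/2, 0/1 + 1/2*2/3) = [1/4, 1/3) <- contains code 13/48
  'b': [0/1 + 1/2*2/3, 0/1 + 1/2*1/1) = [1/3, 1/2)
  emit 'd', narrow to [1/4, 1/3)

Answer: 1/4 1/3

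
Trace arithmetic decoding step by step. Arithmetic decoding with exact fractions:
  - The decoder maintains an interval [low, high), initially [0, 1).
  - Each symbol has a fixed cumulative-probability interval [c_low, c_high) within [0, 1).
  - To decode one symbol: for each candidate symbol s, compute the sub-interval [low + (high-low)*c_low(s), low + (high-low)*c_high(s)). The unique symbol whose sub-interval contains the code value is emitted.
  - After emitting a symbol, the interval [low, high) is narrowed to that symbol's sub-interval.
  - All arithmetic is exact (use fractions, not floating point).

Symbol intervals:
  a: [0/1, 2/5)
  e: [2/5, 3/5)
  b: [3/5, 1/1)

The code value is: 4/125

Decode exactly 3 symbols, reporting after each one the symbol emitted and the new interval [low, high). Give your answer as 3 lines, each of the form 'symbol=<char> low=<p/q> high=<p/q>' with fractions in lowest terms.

Answer: symbol=a low=0/1 high=2/5
symbol=a low=0/1 high=4/25
symbol=a low=0/1 high=8/125

Derivation:
Step 1: interval [0/1, 1/1), width = 1/1 - 0/1 = 1/1
  'a': [0/1 + 1/1*0/1, 0/1 + 1/1*2/5) = [0/1, 2/5) <- contains code 4/125
  'e': [0/1 + 1/1*2/5, 0/1 + 1/1*3/5) = [2/5, 3/5)
  'b': [0/1 + 1/1*3/5, 0/1 + 1/1*1/1) = [3/5, 1/1)
  emit 'a', narrow to [0/1, 2/5)
Step 2: interval [0/1, 2/5), width = 2/5 - 0/1 = 2/5
  'a': [0/1 + 2/5*0/1, 0/1 + 2/5*2/5) = [0/1, 4/25) <- contains code 4/125
  'e': [0/1 + 2/5*2/5, 0/1 + 2/5*3/5) = [4/25, 6/25)
  'b': [0/1 + 2/5*3/5, 0/1 + 2/5*1/1) = [6/25, 2/5)
  emit 'a', narrow to [0/1, 4/25)
Step 3: interval [0/1, 4/25), width = 4/25 - 0/1 = 4/25
  'a': [0/1 + 4/25*0/1, 0/1 + 4/25*2/5) = [0/1, 8/125) <- contains code 4/125
  'e': [0/1 + 4/25*2/5, 0/1 + 4/25*3/5) = [8/125, 12/125)
  'b': [0/1 + 4/25*3/5, 0/1 + 4/25*1/1) = [12/125, 4/25)
  emit 'a', narrow to [0/1, 8/125)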